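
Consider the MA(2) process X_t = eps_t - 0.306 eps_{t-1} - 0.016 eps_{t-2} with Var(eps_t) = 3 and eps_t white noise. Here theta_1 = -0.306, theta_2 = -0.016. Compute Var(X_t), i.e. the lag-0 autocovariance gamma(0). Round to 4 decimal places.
\gamma(0) = 3.2817

For an MA(q) process X_t = eps_t + sum_i theta_i eps_{t-i} with
Var(eps_t) = sigma^2, the variance is
  gamma(0) = sigma^2 * (1 + sum_i theta_i^2).
  sum_i theta_i^2 = (-0.306)^2 + (-0.016)^2 = 0.093636 + 0.000256 = 0.093892.
  gamma(0) = 3 * (1 + 0.093892) = 3 * 1.093892 = 3.281676, which rounds to 3.2817.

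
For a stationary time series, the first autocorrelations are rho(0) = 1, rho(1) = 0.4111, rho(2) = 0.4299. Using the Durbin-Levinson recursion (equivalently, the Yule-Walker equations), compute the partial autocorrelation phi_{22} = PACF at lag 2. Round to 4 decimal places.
\phi_{22} = 0.3140

The PACF at lag k is phi_{kk}, the last component of the solution
to the Yule-Walker system G_k phi = r_k where
  (G_k)_{ij} = rho(|i - j|), (r_k)_i = rho(i), i,j = 1..k.
Equivalently, Durbin-Levinson gives phi_{kk} iteratively:
  phi_{11} = rho(1)
  phi_{kk} = [rho(k) - sum_{j=1..k-1} phi_{k-1,j} rho(k-j)]
            / [1 - sum_{j=1..k-1} phi_{k-1,j} rho(j)],
  phi_{k,j} = phi_{k-1,j} - phi_{kk} phi_{k-1,k-j},  j = 1..k-1.
Step k = 1:
  phi_11 = rho(1) = 0.4111.
Step k = 2:
  phi_22 = [rho(2) - phi_11 rho(1)] / [1 - phi_11 rho(1)] = [0.4299 - (0.4111)(0.4111)] / [1 - (0.4111)(0.4111)]
         = 0.26089679 / 0.83099679 = 0.314.
Therefore phi_{22} = 0.3140.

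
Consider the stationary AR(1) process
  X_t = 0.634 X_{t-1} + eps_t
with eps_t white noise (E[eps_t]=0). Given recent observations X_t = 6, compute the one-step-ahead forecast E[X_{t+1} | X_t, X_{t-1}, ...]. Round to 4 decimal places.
E[X_{t+1} \mid \mathcal F_t] = 3.8040

For an AR(p) model X_t = c + sum_i phi_i X_{t-i} + eps_t, the
one-step-ahead conditional mean is
  E[X_{t+1} | X_t, ...] = c + sum_i phi_i X_{t+1-i}.
Substitute known values:
  E[X_{t+1} | ...] = (0.634) * (6)
                   = 3.8040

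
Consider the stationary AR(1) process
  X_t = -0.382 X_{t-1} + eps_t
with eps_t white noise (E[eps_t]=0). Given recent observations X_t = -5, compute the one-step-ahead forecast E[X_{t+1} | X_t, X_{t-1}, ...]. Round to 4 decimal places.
E[X_{t+1} \mid \mathcal F_t] = 1.9100

For an AR(p) model X_t = c + sum_i phi_i X_{t-i} + eps_t, the
one-step-ahead conditional mean is
  E[X_{t+1} | X_t, ...] = c + sum_i phi_i X_{t+1-i}.
Substitute known values:
  E[X_{t+1} | ...] = (-0.382) * (-5)
                   = 1.9100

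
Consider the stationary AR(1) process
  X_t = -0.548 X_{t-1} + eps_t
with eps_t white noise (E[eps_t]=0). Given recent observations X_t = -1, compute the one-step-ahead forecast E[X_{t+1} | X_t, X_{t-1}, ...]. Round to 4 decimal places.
E[X_{t+1} \mid \mathcal F_t] = 0.5480

For an AR(p) model X_t = c + sum_i phi_i X_{t-i} + eps_t, the
one-step-ahead conditional mean is
  E[X_{t+1} | X_t, ...] = c + sum_i phi_i X_{t+1-i}.
Substitute known values:
  E[X_{t+1} | ...] = (-0.548) * (-1)
                   = 0.5480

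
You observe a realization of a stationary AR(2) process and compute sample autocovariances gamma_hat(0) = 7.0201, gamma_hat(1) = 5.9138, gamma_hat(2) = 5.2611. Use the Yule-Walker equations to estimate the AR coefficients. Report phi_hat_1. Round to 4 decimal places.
\hat\phi_{1} = 0.7270

The Yule-Walker equations for an AR(p) process read, in matrix form,
  Gamma_p phi = r_p,   with   (Gamma_p)_{ij} = gamma(|i - j|),
                       (r_p)_i = gamma(i),   i,j = 1..p.
Substitute the sample gammas (Toeplitz matrix and right-hand side of size 2):
  Gamma_p = [[7.0201, 5.9138], [5.9138, 7.0201]]
  r_p     = [5.9138, 5.2611]
Written out:
  7.0201 phi_1 + 5.9138 phi_2 = 5.9138
  5.9138 phi_1 + 7.0201 phi_2 = 5.2611
Solve by Cramer's rule:
  det = gamma(0)^2 - gamma(1)^2 = (7.0201)^2 - (5.9138)^2 = 49.28180401 - 34.97303044 = 14.30877357
  phi_hat_1 = [gamma(1) gamma(0) - gamma(1) gamma(2)] / det = [(5.9138)(7.0201) - (5.9138)(5.2611)] / 14.30877357 = 10.4023742 / 14.30877357 = 0.727
  phi_hat_2 = [gamma(0) gamma(2) - gamma(1)^2] / det = [(7.0201)(5.2611) - (5.9138)^2] / 14.30877357 = 1.96041767 / 14.30877357 = 0.137
So phi_hat = [0.7270, 0.1370].
Therefore phi_hat_1 = 0.7270.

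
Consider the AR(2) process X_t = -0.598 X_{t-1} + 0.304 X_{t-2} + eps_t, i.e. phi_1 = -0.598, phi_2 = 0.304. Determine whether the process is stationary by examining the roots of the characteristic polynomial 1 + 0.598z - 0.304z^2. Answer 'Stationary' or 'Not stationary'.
\text{Stationary}

The AR(p) characteristic polynomial is P(z) = 1 + 0.598z - 0.304z^2.
Stationarity requires all roots to lie outside the unit circle, i.e. |z| > 1 for every root.
Set 1 + (0.598) z + (-0.304) z^2 = 0, i.e. a z^2 + b z + c = 0 with a = -0.304, b = 0.598, c = 1.
Discriminant D = b^2 - 4ac = (0.598)^2 - 4*(-0.304)*1 = 0.357604 - (-1.216) = 1.573604.
D >= 0, so the roots are real: z = (-b +/- sqrt(D)) / (2a) = (-0.598 +/- 1.254434) / (-0.608).
  z_1 = (-0.598 + 1.254434) / (-0.608) = -1.0797,   |z_1| = 1.0797.
  z_2 = (-0.598 - 1.254434) / (-0.608) = 3.0468,   |z_2| = 3.0468.
Moduli of all roots: 1.0797, 3.0468.
All moduli strictly greater than 1? Yes.
Verdict: Stationary.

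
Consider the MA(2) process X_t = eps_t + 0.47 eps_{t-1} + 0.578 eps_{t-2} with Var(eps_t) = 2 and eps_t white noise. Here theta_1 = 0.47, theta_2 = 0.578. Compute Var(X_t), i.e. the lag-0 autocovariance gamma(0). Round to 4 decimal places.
\gamma(0) = 3.1100

For an MA(q) process X_t = eps_t + sum_i theta_i eps_{t-i} with
Var(eps_t) = sigma^2, the variance is
  gamma(0) = sigma^2 * (1 + sum_i theta_i^2).
  sum_i theta_i^2 = (0.47)^2 + (0.578)^2 = 0.2209 + 0.334084 = 0.554984.
  gamma(0) = 2 * (1 + 0.554984) = 2 * 1.554984 = 3.109968, which rounds to 3.1100.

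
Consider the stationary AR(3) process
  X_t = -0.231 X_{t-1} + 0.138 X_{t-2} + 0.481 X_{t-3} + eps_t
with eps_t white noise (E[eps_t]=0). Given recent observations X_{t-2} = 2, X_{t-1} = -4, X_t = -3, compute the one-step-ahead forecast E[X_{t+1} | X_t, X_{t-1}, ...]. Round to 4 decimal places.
E[X_{t+1} \mid \mathcal F_t] = 1.1030

For an AR(p) model X_t = c + sum_i phi_i X_{t-i} + eps_t, the
one-step-ahead conditional mean is
  E[X_{t+1} | X_t, ...] = c + sum_i phi_i X_{t+1-i}.
Substitute known values:
  E[X_{t+1} | ...] = (-0.231) * (-3) + (0.138) * (-4) + (0.481) * (2)
                   = 1.1030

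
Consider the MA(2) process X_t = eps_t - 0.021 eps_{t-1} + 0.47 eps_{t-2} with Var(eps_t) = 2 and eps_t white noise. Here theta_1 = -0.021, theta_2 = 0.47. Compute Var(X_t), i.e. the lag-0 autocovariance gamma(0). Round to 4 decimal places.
\gamma(0) = 2.4427

For an MA(q) process X_t = eps_t + sum_i theta_i eps_{t-i} with
Var(eps_t) = sigma^2, the variance is
  gamma(0) = sigma^2 * (1 + sum_i theta_i^2).
  sum_i theta_i^2 = (-0.021)^2 + (0.47)^2 = 0.000441 + 0.2209 = 0.221341.
  gamma(0) = 2 * (1 + 0.221341) = 2 * 1.221341 = 2.442682, which rounds to 2.4427.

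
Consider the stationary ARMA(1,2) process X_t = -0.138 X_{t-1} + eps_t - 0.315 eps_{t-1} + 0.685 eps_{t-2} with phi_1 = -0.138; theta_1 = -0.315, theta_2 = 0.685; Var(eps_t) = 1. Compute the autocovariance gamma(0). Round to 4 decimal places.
\gamma(0) = 1.7748

Multiply the model equation by X_{t-k} and take expectations. With theta_0 = psi_0 = 1 and psi_j the MA(infinity) weights, this gives
  gamma(k) - sum_i phi_i gamma(k-i) = c_k,
  c_k = sigma^2 * sum_{j=k..q} theta_j psi_{j-k}   (c_k = 0 for k > q),
using gamma(-m) = gamma(m).
psi-weights needed (psi_j = theta_j + sum_i phi_i psi_{j-i}):
  psi_1 = theta_1 + phi_1 = -0.315 + (-0.138) = -0.453
  psi_2 = theta_2 + phi_1 psi_1 = 0.685 + (-0.138)(-0.453) = 0.747514
Right-hand sides:
  c_0 = sigma^2 (1 + theta_1 psi_1 + theta_2 psi_2) = 1 * (1 + (-0.315)(-0.453) + (0.685)(0.747514)) = 1 * 1.654742 = 1.654742
  c_1 = sigma^2 (theta_1 + theta_2 psi_1) = 1 * (-0.315 + (0.685)(-0.453)) = -0.625305
  c_2 = sigma^2 theta_2 = 1 * (0.685) = 0.685
Equations for k = 0 and k = 1 (AR order 1):
  gamma(0) = phi_1 gamma(1) + c_0
  gamma(1) = phi_1 gamma(0) + c_1
Substituting the second into the first: gamma(0) (1 - phi_1^2) = c_0 + phi_1 c_1, so
  gamma(0) = (c_0 + phi_1 c_1) / (1 - phi_1^2) = (1.654742 + (-0.138)(-0.625305)) / (1 - (-0.138)^2) = 1.741034 / 0.980956 = 1.774834.
Therefore gamma(0) = 1.7748 (to 4 decimal places).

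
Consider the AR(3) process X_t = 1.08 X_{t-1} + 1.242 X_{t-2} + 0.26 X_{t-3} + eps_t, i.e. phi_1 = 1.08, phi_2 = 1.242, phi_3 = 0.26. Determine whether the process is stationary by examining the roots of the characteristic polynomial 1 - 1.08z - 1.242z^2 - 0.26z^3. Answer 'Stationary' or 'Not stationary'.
\text{Not stationary}

The AR(p) characteristic polynomial is P(z) = 1 - 1.08z - 1.242z^2 - 0.26z^3.
Stationarity requires all roots to lie outside the unit circle, i.e. |z| > 1 for every root.
Degree 3: look for a simple real root z0 first, then factor out (1 - z/z0) and solve the remaining quadratic.
Testing z0 = -2.5: P(-2.5) = 1 + (-1.08)(-2.5) + (-1.242)(-2.5)^2 + (-0.26)(-2.5)^3
  = 1 + (2.7) + (-7.7625) + (4.0625) = 0.  So z_0 = -2.5 is a root, |z_0| = 2.5.
Divide out the factor (1 + 0.4 z) = (1 - z/z0) (since 1/z0 = -0.4):
  P(z) = (1 + 0.4 z)(1 + (-1.48) z + (-0.65) z^2)
  [check: z-coef -1.48 - (-0.4) = -1.08; z^2-coef -0.65 - (-0.4)(-1.48) = -1.242; z^3-coef -(-0.4)(-0.65) = -0.26.]
Remaining roots from the quadratic factor 1 + (-1.48) z + (-0.65) z^2:
  Set 1 + (-1.48) z + (-0.65) z^2 = 0, i.e. a z^2 + b z + c = 0 with a = -0.65, b = -1.48, c = 1.
  Discriminant D = b^2 - 4ac = (-1.48)^2 - 4*(-0.65)*1 = 2.1904 - (-2.6) = 4.7904.
  D >= 0, so the roots are real: z = (-b +/- sqrt(D)) / (2a) = (1.48 +/- 2.188698) / (-1.3).
    z_1 = (1.48 + 2.188698) / (-1.3) = -2.8221,   |z_1| = 2.8221.
    z_2 = (1.48 - 2.188698) / (-1.3) = 0.5452,   |z_2| = 0.5452.
Moduli of all roots: 2.5000, 2.8221, 0.5452.
All moduli strictly greater than 1? No.
Verdict: Not stationary.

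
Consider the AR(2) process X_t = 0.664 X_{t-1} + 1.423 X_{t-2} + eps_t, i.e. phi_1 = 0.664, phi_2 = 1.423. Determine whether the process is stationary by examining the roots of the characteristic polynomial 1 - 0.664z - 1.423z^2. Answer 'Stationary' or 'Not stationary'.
\text{Not stationary}

The AR(p) characteristic polynomial is P(z) = 1 - 0.664z - 1.423z^2.
Stationarity requires all roots to lie outside the unit circle, i.e. |z| > 1 for every root.
Set 1 + (-0.664) z + (-1.423) z^2 = 0, i.e. a z^2 + b z + c = 0 with a = -1.423, b = -0.664, c = 1.
Discriminant D = b^2 - 4ac = (-0.664)^2 - 4*(-1.423)*1 = 0.440896 - (-5.692) = 6.132896.
D >= 0, so the roots are real: z = (-b +/- sqrt(D)) / (2a) = (0.664 +/- 2.476468) / (-2.846).
  z_1 = (0.664 + 2.476468) / (-2.846) = -1.1035,   |z_1| = 1.1035.
  z_2 = (0.664 - 2.476468) / (-2.846) = 0.6368,   |z_2| = 0.6368.
Moduli of all roots: 1.1035, 0.6368.
All moduli strictly greater than 1? No.
Verdict: Not stationary.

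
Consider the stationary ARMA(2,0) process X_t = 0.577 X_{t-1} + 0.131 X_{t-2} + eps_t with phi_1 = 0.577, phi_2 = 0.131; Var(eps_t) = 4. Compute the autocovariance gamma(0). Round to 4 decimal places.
\gamma(0) = 7.2789

Multiply the model equation by X_{t-k} and take expectations. With theta_0 = psi_0 = 1 and psi_j the MA(infinity) weights, this gives
  gamma(k) - sum_i phi_i gamma(k-i) = c_k,
  c_k = sigma^2 * sum_{j=k..q} theta_j psi_{j-k}   (c_k = 0 for k > q),
using gamma(-m) = gamma(m).
Pure AR (q = 0): c_0 = sigma^2 = 4, c_k = 0 for k >= 1.
Equations for k = 0, 1, 2 (AR order 2, c_2 = 0):
  (E0) gamma(0) = phi_1 gamma(1) + phi_2 gamma(2) + c_0
  (E1) gamma(1) = phi_1 gamma(0) + phi_2 gamma(1) + c_1
  (E2) gamma(2) = phi_1 gamma(1) + phi_2 gamma(0)
From (E1): gamma(1) = A gamma(0) + B with
  A = phi_1 / (1 - phi_2) = 0.577 / 0.869 = 0.663982,   B = c_1 / (1 - phi_2) = 0 / 0.869 = 0.
Insert (E2) into (E0): gamma(0) (1 - phi_2^2) = phi_1 (1 + phi_2) gamma(1) + c_0.
  phi_1 (1 + phi_2) = (0.577)(1.131) = 0.652587,   1 - phi_2^2 = 0.982839.
Replace gamma(1) by A gamma(0) + B and collect gamma(0):
  gamma(0) [0.982839 - (0.652587)(0.663982)] = c_0 = 4
  gamma(0) * 0.549533 = 4
  gamma(0) = 4 / 0.549533 = 7.278904.
Therefore gamma(0) = 7.2789 (to 4 decimal places).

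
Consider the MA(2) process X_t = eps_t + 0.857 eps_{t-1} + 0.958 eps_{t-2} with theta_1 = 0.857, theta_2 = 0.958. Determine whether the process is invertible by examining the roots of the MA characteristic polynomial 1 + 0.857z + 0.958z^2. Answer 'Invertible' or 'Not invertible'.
\text{Invertible}

The MA(q) characteristic polynomial is P(z) = 1 + 0.857z + 0.958z^2.
Invertibility requires all roots to lie outside the unit circle, i.e. |z| > 1 for every root.
Set 1 + (0.857) z + (0.958) z^2 = 0, i.e. a z^2 + b z + c = 0 with a = 0.958, b = 0.857, c = 1.
Discriminant D = b^2 - 4ac = (0.857)^2 - 4*(0.958)*1 = 0.734449 - (3.832) = -3.097551.
D < 0, so the roots are the complex-conjugate pair z = (-b +/- i sqrt(-D)) / (2a) = -0.4473 +/- 0.9186i.
For a conjugate pair |z|^2 = z * conj(z) = (product of roots) = c/a = 1/(0.958) = 1.043841, so |z| = sqrt(1.043841) = 1.0217 for both roots.
Moduli of all roots: 1.0217, 1.0217.
All moduli strictly greater than 1? Yes.
Verdict: Invertible.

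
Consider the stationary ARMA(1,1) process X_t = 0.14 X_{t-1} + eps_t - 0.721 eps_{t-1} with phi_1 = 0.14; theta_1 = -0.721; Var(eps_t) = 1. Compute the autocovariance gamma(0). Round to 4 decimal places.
\gamma(0) = 1.3443

Multiply the model equation by X_{t-k} and take expectations. With theta_0 = psi_0 = 1 and psi_j the MA(infinity) weights, this gives
  gamma(k) - sum_i phi_i gamma(k-i) = c_k,
  c_k = sigma^2 * sum_{j=k..q} theta_j psi_{j-k}   (c_k = 0 for k > q),
using gamma(-m) = gamma(m).
psi-weights needed (psi_j = theta_j + sum_i phi_i psi_{j-i}):
  psi_1 = theta_1 + phi_1 = -0.721 + (0.14) = -0.581
Right-hand sides:
  c_0 = sigma^2 (1 + theta_1 psi_1) = 1 * (1 + (-0.721)(-0.581)) = 1 * 1.418901 = 1.418901
  c_1 = sigma^2 theta_1 = 1 * (-0.721) = -0.721
  c_2 = 0
Equations for k = 0 and k = 1 (AR order 1):
  gamma(0) = phi_1 gamma(1) + c_0
  gamma(1) = phi_1 gamma(0) + c_1
Substituting the second into the first: gamma(0) (1 - phi_1^2) = c_0 + phi_1 c_1, so
  gamma(0) = (c_0 + phi_1 c_1) / (1 - phi_1^2) = (1.418901 + (0.14)(-0.721)) / (1 - (0.14)^2) = 1.317961 / 0.9804 = 1.344309.
Therefore gamma(0) = 1.3443 (to 4 decimal places).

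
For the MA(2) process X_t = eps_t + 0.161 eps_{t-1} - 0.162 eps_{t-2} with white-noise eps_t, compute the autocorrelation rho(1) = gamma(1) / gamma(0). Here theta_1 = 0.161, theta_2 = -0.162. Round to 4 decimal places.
\rho(1) = 0.1282

For an MA(q) process with theta_0 = 1, the autocovariance is
  gamma(k) = sigma^2 * sum_{i=0..q-k} theta_i * theta_{i+k},
and rho(k) = gamma(k) / gamma(0). Sigma^2 cancels.
  numerator   = (1)*(0.161) + (0.161)*(-0.162) = 0.134918.
  denominator = (1)^2 + (0.161)^2 + (-0.162)^2 = 1.052165.
  rho(1) = 0.134918 / 1.052165 = 0.1282.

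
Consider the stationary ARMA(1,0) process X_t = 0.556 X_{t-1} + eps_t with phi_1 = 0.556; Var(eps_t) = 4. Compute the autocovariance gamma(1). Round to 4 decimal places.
\gamma(1) = 3.2192

Multiply the model equation by X_{t-k} and take expectations. With theta_0 = psi_0 = 1 and psi_j the MA(infinity) weights, this gives
  gamma(k) - sum_i phi_i gamma(k-i) = c_k,
  c_k = sigma^2 * sum_{j=k..q} theta_j psi_{j-k}   (c_k = 0 for k > q),
using gamma(-m) = gamma(m).
Pure AR (q = 0): c_0 = sigma^2 = 4, c_k = 0 for k >= 1.
Equations for k = 0 and k = 1 (AR order 1):
  gamma(0) = phi_1 gamma(1) + c_0
  gamma(1) = phi_1 gamma(0) + c_1
Substituting the second into the first: gamma(0) (1 - phi_1^2) = c_0 + phi_1 c_1, so
  gamma(0) = c_0 / (1 - phi_1^2) = 4 / (1 - (0.556)^2) = 4 / 0.690864 = 5.789852.
  gamma(1) = phi_1 gamma(0) = (0.556)(5.789852) = 3.219157.
Therefore gamma(1) = 3.2192 (to 4 decimal places).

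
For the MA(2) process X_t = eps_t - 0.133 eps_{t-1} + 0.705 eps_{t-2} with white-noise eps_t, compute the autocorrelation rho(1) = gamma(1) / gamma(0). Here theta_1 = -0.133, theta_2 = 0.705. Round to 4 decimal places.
\rho(1) = -0.1497

For an MA(q) process with theta_0 = 1, the autocovariance is
  gamma(k) = sigma^2 * sum_{i=0..q-k} theta_i * theta_{i+k},
and rho(k) = gamma(k) / gamma(0). Sigma^2 cancels.
  numerator   = (1)*(-0.133) + (-0.133)*(0.705) = -0.226765.
  denominator = (1)^2 + (-0.133)^2 + (0.705)^2 = 1.514714.
  rho(1) = -0.226765 / 1.514714 = -0.1497.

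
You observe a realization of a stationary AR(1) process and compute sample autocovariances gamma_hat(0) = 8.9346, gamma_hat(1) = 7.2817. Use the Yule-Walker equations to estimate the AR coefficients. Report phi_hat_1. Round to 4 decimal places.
\hat\phi_{1} = 0.8150

The Yule-Walker equations for an AR(p) process read, in matrix form,
  Gamma_p phi = r_p,   with   (Gamma_p)_{ij} = gamma(|i - j|),
                       (r_p)_i = gamma(i),   i,j = 1..p.
Substitute the sample gammas (Toeplitz matrix and right-hand side of size 1):
  Gamma_p = [[8.9346]]
  r_p     = [7.2817]
With p = 1 this is the single equation gamma(0) phi_1 = gamma(1):
  phi_hat_1 = gamma(1) / gamma(0) = 7.2817 / 8.9346 = 0.8150.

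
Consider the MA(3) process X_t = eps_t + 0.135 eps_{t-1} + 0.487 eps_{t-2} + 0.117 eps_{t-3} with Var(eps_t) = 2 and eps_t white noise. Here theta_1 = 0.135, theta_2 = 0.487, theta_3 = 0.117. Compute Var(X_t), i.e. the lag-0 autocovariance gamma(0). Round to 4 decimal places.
\gamma(0) = 2.5382

For an MA(q) process X_t = eps_t + sum_i theta_i eps_{t-i} with
Var(eps_t) = sigma^2, the variance is
  gamma(0) = sigma^2 * (1 + sum_i theta_i^2).
  sum_i theta_i^2 = (0.135)^2 + (0.487)^2 + (0.117)^2 = 0.018225 + 0.237169 + 0.013689 = 0.269083.
  gamma(0) = 2 * (1 + 0.269083) = 2 * 1.269083 = 2.538166, which rounds to 2.5382.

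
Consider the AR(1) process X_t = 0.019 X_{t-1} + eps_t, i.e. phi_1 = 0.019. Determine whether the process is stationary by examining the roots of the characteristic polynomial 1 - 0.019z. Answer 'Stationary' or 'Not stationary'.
\text{Stationary}

The AR(p) characteristic polynomial is P(z) = 1 - 0.019z.
Stationarity requires all roots to lie outside the unit circle, i.e. |z| > 1 for every root.
This is linear in z: 1 + (-0.019) z = 0  =>  z = -1/(-0.019) = 52.631579,  |z| = 52.631579.
Moduli of all roots: 52.6316.
All moduli strictly greater than 1? Yes.
Verdict: Stationary.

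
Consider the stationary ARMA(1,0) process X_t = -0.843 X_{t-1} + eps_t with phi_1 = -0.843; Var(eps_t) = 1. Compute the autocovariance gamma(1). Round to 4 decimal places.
\gamma(1) = -2.9134

Multiply the model equation by X_{t-k} and take expectations. With theta_0 = psi_0 = 1 and psi_j the MA(infinity) weights, this gives
  gamma(k) - sum_i phi_i gamma(k-i) = c_k,
  c_k = sigma^2 * sum_{j=k..q} theta_j psi_{j-k}   (c_k = 0 for k > q),
using gamma(-m) = gamma(m).
Pure AR (q = 0): c_0 = sigma^2 = 1, c_k = 0 for k >= 1.
Equations for k = 0 and k = 1 (AR order 1):
  gamma(0) = phi_1 gamma(1) + c_0
  gamma(1) = phi_1 gamma(0) + c_1
Substituting the second into the first: gamma(0) (1 - phi_1^2) = c_0 + phi_1 c_1, so
  gamma(0) = c_0 / (1 - phi_1^2) = 1 / (1 - (-0.843)^2) = 1 / 0.289351 = 3.45601.
  gamma(1) = phi_1 gamma(0) = (-0.843)(3.45601) = -2.913417.
Therefore gamma(1) = -2.9134 (to 4 decimal places).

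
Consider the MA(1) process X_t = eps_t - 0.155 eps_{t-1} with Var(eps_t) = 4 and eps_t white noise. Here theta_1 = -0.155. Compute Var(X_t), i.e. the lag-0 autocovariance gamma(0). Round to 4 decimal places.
\gamma(0) = 4.0961

For an MA(q) process X_t = eps_t + sum_i theta_i eps_{t-i} with
Var(eps_t) = sigma^2, the variance is
  gamma(0) = sigma^2 * (1 + sum_i theta_i^2).
  sum_i theta_i^2 = (-0.155)^2 = 0.024025.
  gamma(0) = 4 * (1 + 0.024025) = 4 * 1.024025 = 4.0961.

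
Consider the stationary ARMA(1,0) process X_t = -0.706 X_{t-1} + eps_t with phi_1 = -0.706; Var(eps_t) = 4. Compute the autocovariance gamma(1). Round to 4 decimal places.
\gamma(1) = -5.6304

Multiply the model equation by X_{t-k} and take expectations. With theta_0 = psi_0 = 1 and psi_j the MA(infinity) weights, this gives
  gamma(k) - sum_i phi_i gamma(k-i) = c_k,
  c_k = sigma^2 * sum_{j=k..q} theta_j psi_{j-k}   (c_k = 0 for k > q),
using gamma(-m) = gamma(m).
Pure AR (q = 0): c_0 = sigma^2 = 4, c_k = 0 for k >= 1.
Equations for k = 0 and k = 1 (AR order 1):
  gamma(0) = phi_1 gamma(1) + c_0
  gamma(1) = phi_1 gamma(0) + c_1
Substituting the second into the first: gamma(0) (1 - phi_1^2) = c_0 + phi_1 c_1, so
  gamma(0) = c_0 / (1 - phi_1^2) = 4 / (1 - (-0.706)^2) = 4 / 0.501564 = 7.975054.
  gamma(1) = phi_1 gamma(0) = (-0.706)(7.975054) = -5.630388.
Therefore gamma(1) = -5.6304 (to 4 decimal places).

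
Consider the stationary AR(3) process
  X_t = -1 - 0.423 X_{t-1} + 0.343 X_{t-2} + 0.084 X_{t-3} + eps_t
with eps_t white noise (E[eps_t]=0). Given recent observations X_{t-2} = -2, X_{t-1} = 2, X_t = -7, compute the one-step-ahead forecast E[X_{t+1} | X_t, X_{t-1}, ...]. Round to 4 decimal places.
E[X_{t+1} \mid \mathcal F_t] = 2.4790

For an AR(p) model X_t = c + sum_i phi_i X_{t-i} + eps_t, the
one-step-ahead conditional mean is
  E[X_{t+1} | X_t, ...] = c + sum_i phi_i X_{t+1-i}.
Substitute known values:
  E[X_{t+1} | ...] = -1 + (-0.423) * (-7) + (0.343) * (2) + (0.084) * (-2)
                   = 2.4790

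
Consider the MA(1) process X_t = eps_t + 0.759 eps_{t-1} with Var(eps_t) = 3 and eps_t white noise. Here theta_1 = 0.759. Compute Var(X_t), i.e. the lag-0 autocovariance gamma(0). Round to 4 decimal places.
\gamma(0) = 4.7282

For an MA(q) process X_t = eps_t + sum_i theta_i eps_{t-i} with
Var(eps_t) = sigma^2, the variance is
  gamma(0) = sigma^2 * (1 + sum_i theta_i^2).
  sum_i theta_i^2 = (0.759)^2 = 0.576081.
  gamma(0) = 3 * (1 + 0.576081) = 3 * 1.576081 = 4.728243, which rounds to 4.7282.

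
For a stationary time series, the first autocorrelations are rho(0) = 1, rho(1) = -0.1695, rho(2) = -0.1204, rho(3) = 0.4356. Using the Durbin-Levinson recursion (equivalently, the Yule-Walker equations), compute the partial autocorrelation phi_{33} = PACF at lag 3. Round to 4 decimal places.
\phi_{33} = 0.4070

The PACF at lag k is phi_{kk}, the last component of the solution
to the Yule-Walker system G_k phi = r_k where
  (G_k)_{ij} = rho(|i - j|), (r_k)_i = rho(i), i,j = 1..k.
Equivalently, Durbin-Levinson gives phi_{kk} iteratively:
  phi_{11} = rho(1)
  phi_{kk} = [rho(k) - sum_{j=1..k-1} phi_{k-1,j} rho(k-j)]
            / [1 - sum_{j=1..k-1} phi_{k-1,j} rho(j)],
  phi_{k,j} = phi_{k-1,j} - phi_{kk} phi_{k-1,k-j},  j = 1..k-1.
Step k = 1:
  phi_11 = rho(1) = -0.1695.
Step k = 2:
  phi_22 = [rho(2) - phi_11 rho(1)] / [1 - phi_11 rho(1)] = [-0.1204 - (-0.1695)(-0.1695)] / [1 - (-0.1695)(-0.1695)]
         = -0.14913025 / 0.97126975 = -0.153542.
  Update: phi_21 = phi_11 - phi_22 phi_11 = -0.1695 - (-0.153542)(-0.1695) = -0.195525.
Step k = 3:
  phi_33 = [rho(3) - phi_21 rho(2) - phi_22 rho(1)] / [1 - phi_21 rho(1) - phi_22 rho(2)]
    numerator   = 0.4356 - (-0.195525)(-0.1204) - (-0.153542)(-0.1695) = 0.38603346
    denominator = 1 - (-0.195525)(-0.1695) - (-0.153542)(-0.1204) = 0.94837206
  phi_33 = 0.38603346 / 0.94837206 = 0.407.
Therefore phi_{33} = 0.4070.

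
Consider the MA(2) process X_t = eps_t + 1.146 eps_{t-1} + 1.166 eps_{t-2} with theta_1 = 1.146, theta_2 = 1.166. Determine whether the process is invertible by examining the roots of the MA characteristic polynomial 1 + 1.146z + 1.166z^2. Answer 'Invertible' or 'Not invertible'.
\text{Not invertible}

The MA(q) characteristic polynomial is P(z) = 1 + 1.146z + 1.166z^2.
Invertibility requires all roots to lie outside the unit circle, i.e. |z| > 1 for every root.
Set 1 + (1.146) z + (1.166) z^2 = 0, i.e. a z^2 + b z + c = 0 with a = 1.166, b = 1.146, c = 1.
Discriminant D = b^2 - 4ac = (1.146)^2 - 4*(1.166)*1 = 1.313316 - (4.664) = -3.350684.
D < 0, so the roots are the complex-conjugate pair z = (-b +/- i sqrt(-D)) / (2a) = -0.4914 +/- 0.7849i.
For a conjugate pair |z|^2 = z * conj(z) = (product of roots) = c/a = 1/(1.166) = 0.857633, so |z| = sqrt(0.857633) = 0.9261 for both roots.
Moduli of all roots: 0.9261, 0.9261.
All moduli strictly greater than 1? No.
Verdict: Not invertible.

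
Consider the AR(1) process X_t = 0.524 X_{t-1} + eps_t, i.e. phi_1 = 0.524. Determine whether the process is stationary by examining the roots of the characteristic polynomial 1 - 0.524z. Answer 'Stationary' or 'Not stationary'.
\text{Stationary}

The AR(p) characteristic polynomial is P(z) = 1 - 0.524z.
Stationarity requires all roots to lie outside the unit circle, i.e. |z| > 1 for every root.
This is linear in z: 1 + (-0.524) z = 0  =>  z = -1/(-0.524) = 1.908397,  |z| = 1.908397.
Moduli of all roots: 1.9084.
All moduli strictly greater than 1? Yes.
Verdict: Stationary.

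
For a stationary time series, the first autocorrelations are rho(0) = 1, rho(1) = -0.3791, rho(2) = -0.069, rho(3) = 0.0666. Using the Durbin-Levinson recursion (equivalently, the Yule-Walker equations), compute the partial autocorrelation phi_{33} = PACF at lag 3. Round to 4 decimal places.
\phi_{33} = -0.0750

The PACF at lag k is phi_{kk}, the last component of the solution
to the Yule-Walker system G_k phi = r_k where
  (G_k)_{ij} = rho(|i - j|), (r_k)_i = rho(i), i,j = 1..k.
Equivalently, Durbin-Levinson gives phi_{kk} iteratively:
  phi_{11} = rho(1)
  phi_{kk} = [rho(k) - sum_{j=1..k-1} phi_{k-1,j} rho(k-j)]
            / [1 - sum_{j=1..k-1} phi_{k-1,j} rho(j)],
  phi_{k,j} = phi_{k-1,j} - phi_{kk} phi_{k-1,k-j},  j = 1..k-1.
Step k = 1:
  phi_11 = rho(1) = -0.3791.
Step k = 2:
  phi_22 = [rho(2) - phi_11 rho(1)] / [1 - phi_11 rho(1)] = [-0.069 - (-0.3791)(-0.3791)] / [1 - (-0.3791)(-0.3791)]
         = -0.21271681 / 0.85628319 = -0.248419.
  Update: phi_21 = phi_11 - phi_22 phi_11 = -0.3791 - (-0.248419)(-0.3791) = -0.473276.
Step k = 3:
  phi_33 = [rho(3) - phi_21 rho(2) - phi_22 rho(1)] / [1 - phi_21 rho(1) - phi_22 rho(2)]
    numerator   = 0.0666 - (-0.473276)(-0.069) - (-0.248419)(-0.3791) = -0.06023157
    denominator = 1 - (-0.473276)(-0.3791) - (-0.248419)(-0.069) = 0.80344034
  phi_33 = -0.06023157 / 0.80344034 = -0.075.
Therefore phi_{33} = -0.0750.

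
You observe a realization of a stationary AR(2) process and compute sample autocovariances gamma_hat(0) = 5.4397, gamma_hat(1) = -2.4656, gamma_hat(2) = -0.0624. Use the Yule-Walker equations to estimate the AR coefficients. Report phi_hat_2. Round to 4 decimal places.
\hat\phi_{2} = -0.2730

The Yule-Walker equations for an AR(p) process read, in matrix form,
  Gamma_p phi = r_p,   with   (Gamma_p)_{ij} = gamma(|i - j|),
                       (r_p)_i = gamma(i),   i,j = 1..p.
Substitute the sample gammas (Toeplitz matrix and right-hand side of size 2):
  Gamma_p = [[5.4397, -2.4656], [-2.4656, 5.4397]]
  r_p     = [-2.4656, -0.0624]
Written out:
  5.4397 phi_1 - 2.4656 phi_2 = -2.4656
  -2.4656 phi_1 + 5.4397 phi_2 = -0.0624
Solve by Cramer's rule:
  det = gamma(0)^2 - gamma(1)^2 = (5.4397)^2 - (-2.4656)^2 = 29.59033609 - 6.07918336 = 23.51115273
  phi_hat_1 = [gamma(1) gamma(0) - gamma(1) gamma(2)] / det = [(-2.4656)(5.4397) - (-2.4656)(-0.0624)] / 23.51115273 = -13.56597776 / 23.51115273 = -0.577
  phi_hat_2 = [gamma(0) gamma(2) - gamma(1)^2] / det = [(5.4397)(-0.0624) - (-2.4656)^2] / 23.51115273 = -6.41862064 / 23.51115273 = -0.273
So phi_hat = [-0.5770, -0.2730].
Therefore phi_hat_2 = -0.2730.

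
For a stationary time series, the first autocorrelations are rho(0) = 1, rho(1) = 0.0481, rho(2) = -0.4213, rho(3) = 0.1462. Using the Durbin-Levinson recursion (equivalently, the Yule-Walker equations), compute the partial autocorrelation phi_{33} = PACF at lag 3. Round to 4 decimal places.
\phi_{33} = 0.2390

The PACF at lag k is phi_{kk}, the last component of the solution
to the Yule-Walker system G_k phi = r_k where
  (G_k)_{ij} = rho(|i - j|), (r_k)_i = rho(i), i,j = 1..k.
Equivalently, Durbin-Levinson gives phi_{kk} iteratively:
  phi_{11} = rho(1)
  phi_{kk} = [rho(k) - sum_{j=1..k-1} phi_{k-1,j} rho(k-j)]
            / [1 - sum_{j=1..k-1} phi_{k-1,j} rho(j)],
  phi_{k,j} = phi_{k-1,j} - phi_{kk} phi_{k-1,k-j},  j = 1..k-1.
Step k = 1:
  phi_11 = rho(1) = 0.0481.
Step k = 2:
  phi_22 = [rho(2) - phi_11 rho(1)] / [1 - phi_11 rho(1)] = [-0.4213 - (0.0481)(0.0481)] / [1 - (0.0481)(0.0481)]
         = -0.42361361 / 0.99768639 = -0.424596.
  Update: phi_21 = phi_11 - phi_22 phi_11 = 0.0481 - (-0.424596)(0.0481) = 0.068523.
Step k = 3:
  phi_33 = [rho(3) - phi_21 rho(2) - phi_22 rho(1)] / [1 - phi_21 rho(1) - phi_22 rho(2)]
    numerator   = 0.1462 - (0.068523)(-0.4213) - (-0.424596)(0.0481) = 0.19549183
    denominator = 1 - (0.068523)(0.0481) - (-0.424596)(-0.4213) = 0.81782176
  phi_33 = 0.19549183 / 0.81782176 = 0.239.
Therefore phi_{33} = 0.2390.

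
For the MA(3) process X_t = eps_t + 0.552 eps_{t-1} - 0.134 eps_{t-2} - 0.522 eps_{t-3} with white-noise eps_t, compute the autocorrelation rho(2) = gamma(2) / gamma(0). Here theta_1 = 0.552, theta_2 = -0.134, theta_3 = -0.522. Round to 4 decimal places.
\rho(2) = -0.2646

For an MA(q) process with theta_0 = 1, the autocovariance is
  gamma(k) = sigma^2 * sum_{i=0..q-k} theta_i * theta_{i+k},
and rho(k) = gamma(k) / gamma(0). Sigma^2 cancels.
  numerator   = (1)*(-0.134) + (0.552)*(-0.522) = -0.422144.
  denominator = (1)^2 + (0.552)^2 + (-0.134)^2 + (-0.522)^2 = 1.595144.
  rho(2) = -0.422144 / 1.595144 = -0.2646.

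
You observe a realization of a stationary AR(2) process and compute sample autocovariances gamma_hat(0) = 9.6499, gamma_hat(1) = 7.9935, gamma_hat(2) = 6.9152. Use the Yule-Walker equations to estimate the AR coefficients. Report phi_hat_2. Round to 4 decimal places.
\hat\phi_{2} = 0.0970

The Yule-Walker equations for an AR(p) process read, in matrix form,
  Gamma_p phi = r_p,   with   (Gamma_p)_{ij} = gamma(|i - j|),
                       (r_p)_i = gamma(i),   i,j = 1..p.
Substitute the sample gammas (Toeplitz matrix and right-hand side of size 2):
  Gamma_p = [[9.6499, 7.9935], [7.9935, 9.6499]]
  r_p     = [7.9935, 6.9152]
Written out:
  9.6499 phi_1 + 7.9935 phi_2 = 7.9935
  7.9935 phi_1 + 9.6499 phi_2 = 6.9152
Solve by Cramer's rule:
  det = gamma(0)^2 - gamma(1)^2 = (9.6499)^2 - (7.9935)^2 = 93.12057001 - 63.89604225 = 29.22452776
  phi_hat_1 = [gamma(1) gamma(0) - gamma(1) gamma(2)] / det = [(7.9935)(9.6499) - (7.9935)(6.9152)] / 29.22452776 = 21.85982445 / 29.22452776 = 0.748
  phi_hat_2 = [gamma(0) gamma(2) - gamma(1)^2] / det = [(9.6499)(6.9152) - (7.9935)^2] / 29.22452776 = 2.83494623 / 29.22452776 = 0.097
So phi_hat = [0.7480, 0.0970].
Therefore phi_hat_2 = 0.0970.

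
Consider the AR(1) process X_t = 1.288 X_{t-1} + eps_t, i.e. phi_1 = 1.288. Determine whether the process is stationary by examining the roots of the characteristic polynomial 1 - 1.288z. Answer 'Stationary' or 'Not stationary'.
\text{Not stationary}

The AR(p) characteristic polynomial is P(z) = 1 - 1.288z.
Stationarity requires all roots to lie outside the unit circle, i.e. |z| > 1 for every root.
This is linear in z: 1 + (-1.288) z = 0  =>  z = -1/(-1.288) = 0.776398,  |z| = 0.776398.
Moduli of all roots: 0.7764.
All moduli strictly greater than 1? No.
Verdict: Not stationary.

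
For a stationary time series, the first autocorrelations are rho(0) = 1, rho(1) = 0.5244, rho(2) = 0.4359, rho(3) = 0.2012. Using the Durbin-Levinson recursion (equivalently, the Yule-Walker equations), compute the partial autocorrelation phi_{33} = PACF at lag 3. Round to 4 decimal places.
\phi_{33} = -0.1350

The PACF at lag k is phi_{kk}, the last component of the solution
to the Yule-Walker system G_k phi = r_k where
  (G_k)_{ij} = rho(|i - j|), (r_k)_i = rho(i), i,j = 1..k.
Equivalently, Durbin-Levinson gives phi_{kk} iteratively:
  phi_{11} = rho(1)
  phi_{kk} = [rho(k) - sum_{j=1..k-1} phi_{k-1,j} rho(k-j)]
            / [1 - sum_{j=1..k-1} phi_{k-1,j} rho(j)],
  phi_{k,j} = phi_{k-1,j} - phi_{kk} phi_{k-1,k-j},  j = 1..k-1.
Step k = 1:
  phi_11 = rho(1) = 0.5244.
Step k = 2:
  phi_22 = [rho(2) - phi_11 rho(1)] / [1 - phi_11 rho(1)] = [0.4359 - (0.5244)(0.5244)] / [1 - (0.5244)(0.5244)]
         = 0.16090464 / 0.72500464 = 0.221936.
  Update: phi_21 = phi_11 - phi_22 phi_11 = 0.5244 - (0.221936)(0.5244) = 0.408017.
Step k = 3:
  phi_33 = [rho(3) - phi_21 rho(2) - phi_22 rho(1)] / [1 - phi_21 rho(1) - phi_22 rho(2)]
    numerator   = 0.2012 - (0.408017)(0.4359) - (0.221936)(0.5244) = -0.09303775
    denominator = 1 - (0.408017)(0.5244) - (0.221936)(0.4359) = 0.68929411
  phi_33 = -0.09303775 / 0.68929411 = -0.135.
Therefore phi_{33} = -0.1350.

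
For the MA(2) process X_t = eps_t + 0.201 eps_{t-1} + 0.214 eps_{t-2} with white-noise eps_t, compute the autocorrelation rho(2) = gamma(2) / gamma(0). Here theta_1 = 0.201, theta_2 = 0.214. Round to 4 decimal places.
\rho(2) = 0.1970

For an MA(q) process with theta_0 = 1, the autocovariance is
  gamma(k) = sigma^2 * sum_{i=0..q-k} theta_i * theta_{i+k},
and rho(k) = gamma(k) / gamma(0). Sigma^2 cancels.
  numerator   = (1)*(0.214) = 0.214.
  denominator = (1)^2 + (0.201)^2 + (0.214)^2 = 1.086197.
  rho(2) = 0.214 / 1.086197 = 0.1970.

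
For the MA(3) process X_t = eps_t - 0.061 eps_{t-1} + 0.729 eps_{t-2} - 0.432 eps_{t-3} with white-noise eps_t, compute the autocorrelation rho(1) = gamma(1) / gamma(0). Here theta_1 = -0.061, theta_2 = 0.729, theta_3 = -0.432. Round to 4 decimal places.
\rho(1) = -0.2442

For an MA(q) process with theta_0 = 1, the autocovariance is
  gamma(k) = sigma^2 * sum_{i=0..q-k} theta_i * theta_{i+k},
and rho(k) = gamma(k) / gamma(0). Sigma^2 cancels.
  numerator   = (1)*(-0.061) + (-0.061)*(0.729) + (0.729)*(-0.432) = -0.420397.
  denominator = (1)^2 + (-0.061)^2 + (0.729)^2 + (-0.432)^2 = 1.721786.
  rho(1) = -0.420397 / 1.721786 = -0.2442.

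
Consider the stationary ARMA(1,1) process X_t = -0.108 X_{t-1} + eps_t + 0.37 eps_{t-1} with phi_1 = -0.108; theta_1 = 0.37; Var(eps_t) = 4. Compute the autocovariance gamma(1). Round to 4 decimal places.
\gamma(1) = 1.0180

Multiply the model equation by X_{t-k} and take expectations. With theta_0 = psi_0 = 1 and psi_j the MA(infinity) weights, this gives
  gamma(k) - sum_i phi_i gamma(k-i) = c_k,
  c_k = sigma^2 * sum_{j=k..q} theta_j psi_{j-k}   (c_k = 0 for k > q),
using gamma(-m) = gamma(m).
psi-weights needed (psi_j = theta_j + sum_i phi_i psi_{j-i}):
  psi_1 = theta_1 + phi_1 = 0.37 + (-0.108) = 0.262
Right-hand sides:
  c_0 = sigma^2 (1 + theta_1 psi_1) = 4 * (1 + (0.37)(0.262)) = 4 * 1.09694 = 4.38776
  c_1 = sigma^2 theta_1 = 4 * (0.37) = 1.48
  c_2 = 0
Equations for k = 0 and k = 1 (AR order 1):
  gamma(0) = phi_1 gamma(1) + c_0
  gamma(1) = phi_1 gamma(0) + c_1
Substituting the second into the first: gamma(0) (1 - phi_1^2) = c_0 + phi_1 c_1, so
  gamma(0) = (c_0 + phi_1 c_1) / (1 - phi_1^2) = (4.38776 + (-0.108)(1.48)) / (1 - (-0.108)^2) = 4.22792 / 0.988336 = 4.277816.
  gamma(1) = phi_1 gamma(0) + c_1 = (-0.108)(4.277816) + (1.48) = 1.017996.
Therefore gamma(1) = 1.0180 (to 4 decimal places).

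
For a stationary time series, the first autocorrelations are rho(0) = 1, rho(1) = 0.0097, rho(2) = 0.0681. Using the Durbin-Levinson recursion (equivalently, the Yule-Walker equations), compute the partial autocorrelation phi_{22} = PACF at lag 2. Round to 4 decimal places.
\phi_{22} = 0.0680

The PACF at lag k is phi_{kk}, the last component of the solution
to the Yule-Walker system G_k phi = r_k where
  (G_k)_{ij} = rho(|i - j|), (r_k)_i = rho(i), i,j = 1..k.
Equivalently, Durbin-Levinson gives phi_{kk} iteratively:
  phi_{11} = rho(1)
  phi_{kk} = [rho(k) - sum_{j=1..k-1} phi_{k-1,j} rho(k-j)]
            / [1 - sum_{j=1..k-1} phi_{k-1,j} rho(j)],
  phi_{k,j} = phi_{k-1,j} - phi_{kk} phi_{k-1,k-j},  j = 1..k-1.
Step k = 1:
  phi_11 = rho(1) = 0.0097.
Step k = 2:
  phi_22 = [rho(2) - phi_11 rho(1)] / [1 - phi_11 rho(1)] = [0.0681 - (0.0097)(0.0097)] / [1 - (0.0097)(0.0097)]
         = 0.06800591 / 0.99990591 = 0.068.
Therefore phi_{22} = 0.0680.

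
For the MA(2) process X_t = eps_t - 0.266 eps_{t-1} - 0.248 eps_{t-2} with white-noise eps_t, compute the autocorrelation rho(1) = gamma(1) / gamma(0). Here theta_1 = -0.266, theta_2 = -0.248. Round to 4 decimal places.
\rho(1) = -0.1767

For an MA(q) process with theta_0 = 1, the autocovariance is
  gamma(k) = sigma^2 * sum_{i=0..q-k} theta_i * theta_{i+k},
and rho(k) = gamma(k) / gamma(0). Sigma^2 cancels.
  numerator   = (1)*(-0.266) + (-0.266)*(-0.248) = -0.200032.
  denominator = (1)^2 + (-0.266)^2 + (-0.248)^2 = 1.13226.
  rho(1) = -0.200032 / 1.13226 = -0.1767.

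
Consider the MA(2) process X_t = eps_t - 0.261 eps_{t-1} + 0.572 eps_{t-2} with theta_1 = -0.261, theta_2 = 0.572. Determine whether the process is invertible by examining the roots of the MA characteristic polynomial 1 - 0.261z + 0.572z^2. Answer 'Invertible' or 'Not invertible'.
\text{Invertible}

The MA(q) characteristic polynomial is P(z) = 1 - 0.261z + 0.572z^2.
Invertibility requires all roots to lie outside the unit circle, i.e. |z| > 1 for every root.
Set 1 + (-0.261) z + (0.572) z^2 = 0, i.e. a z^2 + b z + c = 0 with a = 0.572, b = -0.261, c = 1.
Discriminant D = b^2 - 4ac = (-0.261)^2 - 4*(0.572)*1 = 0.068121 - (2.288) = -2.219879.
D < 0, so the roots are the complex-conjugate pair z = (-b +/- i sqrt(-D)) / (2a) = 0.2281 +/- 1.3024i.
For a conjugate pair |z|^2 = z * conj(z) = (product of roots) = c/a = 1/(0.572) = 1.748252, so |z| = sqrt(1.748252) = 1.3222 for both roots.
Moduli of all roots: 1.3222, 1.3222.
All moduli strictly greater than 1? Yes.
Verdict: Invertible.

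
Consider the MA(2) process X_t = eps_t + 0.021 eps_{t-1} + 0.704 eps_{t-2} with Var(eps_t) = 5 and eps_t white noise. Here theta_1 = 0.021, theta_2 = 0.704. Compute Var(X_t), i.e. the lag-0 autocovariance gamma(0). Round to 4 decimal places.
\gamma(0) = 7.4803

For an MA(q) process X_t = eps_t + sum_i theta_i eps_{t-i} with
Var(eps_t) = sigma^2, the variance is
  gamma(0) = sigma^2 * (1 + sum_i theta_i^2).
  sum_i theta_i^2 = (0.021)^2 + (0.704)^2 = 0.000441 + 0.495616 = 0.496057.
  gamma(0) = 5 * (1 + 0.496057) = 5 * 1.496057 = 7.480285, which rounds to 7.4803.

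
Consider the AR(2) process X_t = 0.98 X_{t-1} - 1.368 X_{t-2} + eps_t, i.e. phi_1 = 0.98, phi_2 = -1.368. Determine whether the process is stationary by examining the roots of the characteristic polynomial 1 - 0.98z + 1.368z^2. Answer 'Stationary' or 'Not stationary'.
\text{Not stationary}

The AR(p) characteristic polynomial is P(z) = 1 - 0.98z + 1.368z^2.
Stationarity requires all roots to lie outside the unit circle, i.e. |z| > 1 for every root.
Set 1 + (-0.98) z + (1.368) z^2 = 0, i.e. a z^2 + b z + c = 0 with a = 1.368, b = -0.98, c = 1.
Discriminant D = b^2 - 4ac = (-0.98)^2 - 4*(1.368)*1 = 0.9604 - (5.472) = -4.5116.
D < 0, so the roots are the complex-conjugate pair z = (-b +/- i sqrt(-D)) / (2a) = 0.3582 +/- 0.7763i.
For a conjugate pair |z|^2 = z * conj(z) = (product of roots) = c/a = 1/(1.368) = 0.730994, so |z| = sqrt(0.730994) = 0.855 for both roots.
Moduli of all roots: 0.8550, 0.8550.
All moduli strictly greater than 1? No.
Verdict: Not stationary.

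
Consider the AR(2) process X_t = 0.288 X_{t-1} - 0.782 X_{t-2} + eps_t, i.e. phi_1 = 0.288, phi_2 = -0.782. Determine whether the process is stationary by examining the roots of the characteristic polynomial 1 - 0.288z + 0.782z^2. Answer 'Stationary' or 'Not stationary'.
\text{Stationary}

The AR(p) characteristic polynomial is P(z) = 1 - 0.288z + 0.782z^2.
Stationarity requires all roots to lie outside the unit circle, i.e. |z| > 1 for every root.
Set 1 + (-0.288) z + (0.782) z^2 = 0, i.e. a z^2 + b z + c = 0 with a = 0.782, b = -0.288, c = 1.
Discriminant D = b^2 - 4ac = (-0.288)^2 - 4*(0.782)*1 = 0.082944 - (3.128) = -3.045056.
D < 0, so the roots are the complex-conjugate pair z = (-b +/- i sqrt(-D)) / (2a) = 0.1841 +/- 1.1157i.
For a conjugate pair |z|^2 = z * conj(z) = (product of roots) = c/a = 1/(0.782) = 1.278772, so |z| = sqrt(1.278772) = 1.1308 for both roots.
Moduli of all roots: 1.1308, 1.1308.
All moduli strictly greater than 1? Yes.
Verdict: Stationary.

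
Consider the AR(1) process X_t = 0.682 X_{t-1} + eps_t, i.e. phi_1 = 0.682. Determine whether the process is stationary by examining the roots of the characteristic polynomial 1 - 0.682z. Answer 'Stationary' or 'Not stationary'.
\text{Stationary}

The AR(p) characteristic polynomial is P(z) = 1 - 0.682z.
Stationarity requires all roots to lie outside the unit circle, i.e. |z| > 1 for every root.
This is linear in z: 1 + (-0.682) z = 0  =>  z = -1/(-0.682) = 1.466276,  |z| = 1.466276.
Moduli of all roots: 1.4663.
All moduli strictly greater than 1? Yes.
Verdict: Stationary.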